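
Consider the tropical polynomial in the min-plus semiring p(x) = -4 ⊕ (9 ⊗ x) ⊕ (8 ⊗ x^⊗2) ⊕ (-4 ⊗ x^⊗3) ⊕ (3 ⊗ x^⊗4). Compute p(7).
p(7) = -4

A tropical monomial a ⊗ x^⊗i evaluates to a + i · x. Evaluating each term at x = 7:
  Term 0 contributes -4 + 0 · 7 = -4
  Term 1 contributes 9 + 1 · 7 = 16
  Term 2 contributes 8 + 2 · 7 = 22
  Term 3 contributes -4 + 3 · 7 = 17
  Term 4 contributes 3 + 4 · 7 = 31
p(7) = ⊕ of these = min[-4, 16, 22, 17, 31] = -4.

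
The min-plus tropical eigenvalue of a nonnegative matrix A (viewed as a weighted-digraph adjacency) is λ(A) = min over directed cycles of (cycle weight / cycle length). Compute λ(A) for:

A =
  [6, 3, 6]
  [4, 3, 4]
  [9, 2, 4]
λ(A) = 3

Enumerate directed cycles and compute their means (weight / length). Sample:
  cycle 0 → 0: weight = 6, length = 1, mean = 6/1 ≈ 6.000
  cycle 1 → 1: weight = 3, length = 1, mean = 3/1 ≈ 3.000
  cycle 2 → 2: weight = 4, length = 1, mean = 4/1 ≈ 4.000
  cycle 0 → 1 → 0: weight = 7, length = 2, mean = 7/2 ≈ 3.500
  cycle 0 → 2 → 0: weight = 15, length = 2, mean = 15/2 ≈ 7.500
  cycle 1 → 0 → 1: weight = 7, length = 2, mean = 7/2 ≈ 3.500
Minimum mean = 3.000, attained e.g. along the cycle 1 → 1 with weight 3 and length 1. So λ(A) = 3/1 = 3.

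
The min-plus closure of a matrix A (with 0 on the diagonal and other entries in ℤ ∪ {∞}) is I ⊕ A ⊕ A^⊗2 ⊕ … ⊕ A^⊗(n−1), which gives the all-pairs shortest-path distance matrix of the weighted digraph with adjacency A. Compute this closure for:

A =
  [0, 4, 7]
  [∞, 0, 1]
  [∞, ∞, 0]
Closure =
  [0, 4, 5]
  [∞, 0, 1]
  [∞, ∞, 0]

This is the Floyd-Warshall all-pairs shortest-path computation. For each intermediate vertex k = 0, 1, …, 2, update dist[i][j] ← min(dist[i][j], dist[i][k] + dist[k][j]). The final matrix gives, for each (i, j), the minimum total weight of any directed path from i to j (possibly empty when i = j).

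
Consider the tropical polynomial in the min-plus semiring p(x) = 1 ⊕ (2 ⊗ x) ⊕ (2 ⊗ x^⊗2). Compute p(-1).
p(-1) = 0

A tropical monomial a ⊗ x^⊗i evaluates to a + i · x. Evaluating each term at x = -1:
  Term 0 contributes 1 + 0 · -1 = 1
  Term 1 contributes 2 + 1 · -1 = 1
  Term 2 contributes 2 + 2 · -1 = 0
p(-1) = ⊕ of these = min[1, 1, 0] = 0.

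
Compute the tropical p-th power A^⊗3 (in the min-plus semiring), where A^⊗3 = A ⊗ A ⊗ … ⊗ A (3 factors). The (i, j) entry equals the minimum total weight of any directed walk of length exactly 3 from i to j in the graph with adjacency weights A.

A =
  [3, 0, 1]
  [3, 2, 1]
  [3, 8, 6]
A^⊗3 =
  [4, 3, 3]
  [6, 4, 4]
  [6, 5, 4]

Each entry (A^⊗3)_ij equals the minimum over all length-3 walks i = v_0 → v_1 → … → v_3 = j of Σ_t A[v_t][v_{t+1}]. For example, for (i, j) = (0, 2) we minimise over 9 possible intermediate vertex sequences; the minimum is 3, attained along the walk 0 → 1 → 1 → 2.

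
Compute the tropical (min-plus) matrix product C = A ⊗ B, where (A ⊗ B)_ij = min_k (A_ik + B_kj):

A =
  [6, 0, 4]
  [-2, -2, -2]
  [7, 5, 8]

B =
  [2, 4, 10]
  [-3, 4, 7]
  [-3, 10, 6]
A ⊗ B =
  [-3, 4, 7]
  [-5, 2, 4]
  [2, 9, 12]

Apply the min-plus product entry-by-entry:
  C[0][0] = min over k of (A[0][0] + B[0][0] = 6 + 2 = 8, A[0][1] + B[1][0] = 0 + -3 = -3, A[0][2] + B[2][0] = 4 + -3 = 1) = -3 (attained at k = 1)
  C[0][1] = min over k of (A[0][0] + B[0][1] = 6 + 4 = 10, A[0][1] + B[1][1] = 0 + 4 = 4, A[0][2] + B[2][1] = 4 + 10 = 14) = 4 (attained at k = 1)
  C[0][2] = min over k of (A[0][0] + B[0][2] = 6 + 10 = 16, A[0][1] + B[1][2] = 0 + 7 = 7, A[0][2] + B[2][2] = 4 + 6 = 10) = 7 (attained at k = 1)
  C[1][0] = min over k of (A[1][0] + B[0][0] = -2 + 2 = 0, A[1][1] + B[1][0] = -2 + -3 = -5, A[1][2] + B[2][0] = -2 + -3 = -5) = -5 (attained at k = 1)
  C[1][1] = min over k of (A[1][0] + B[0][1] = -2 + 4 = 2, A[1][1] + B[1][1] = -2 + 4 = 2, A[1][2] + B[2][1] = -2 + 10 = 8) = 2 (attained at k = 0)
  C[1][2] = min over k of (A[1][0] + B[0][2] = -2 + 10 = 8, A[1][1] + B[1][2] = -2 + 7 = 5, A[1][2] + B[2][2] = -2 + 6 = 4) = 4 (attained at k = 2)
  C[2][0] = min over k of (A[2][0] + B[0][0] = 7 + 2 = 9, A[2][1] + B[1][0] = 5 + -3 = 2, A[2][2] + B[2][0] = 8 + -3 = 5) = 2 (attained at k = 1)
  C[2][1] = min over k of (A[2][0] + B[0][1] = 7 + 4 = 11, A[2][1] + B[1][1] = 5 + 4 = 9, A[2][2] + B[2][1] = 8 + 10 = 18) = 9 (attained at k = 1)
  C[2][2] = min over k of (A[2][0] + B[0][2] = 7 + 10 = 17, A[2][1] + B[1][2] = 5 + 7 = 12, A[2][2] + B[2][2] = 8 + 6 = 14) = 12 (attained at k = 1)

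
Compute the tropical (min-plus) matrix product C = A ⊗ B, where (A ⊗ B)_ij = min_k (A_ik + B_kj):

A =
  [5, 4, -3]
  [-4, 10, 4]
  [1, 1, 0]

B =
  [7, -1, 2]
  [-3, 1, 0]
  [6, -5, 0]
A ⊗ B =
  [1, -8, -3]
  [3, -5, -2]
  [-2, -5, 0]

Apply the min-plus product entry-by-entry:
  C[0][0] = min over k of (A[0][0] + B[0][0] = 5 + 7 = 12, A[0][1] + B[1][0] = 4 + -3 = 1, A[0][2] + B[2][0] = -3 + 6 = 3) = 1 (attained at k = 1)
  C[0][1] = min over k of (A[0][0] + B[0][1] = 5 + -1 = 4, A[0][1] + B[1][1] = 4 + 1 = 5, A[0][2] + B[2][1] = -3 + -5 = -8) = -8 (attained at k = 2)
  C[0][2] = min over k of (A[0][0] + B[0][2] = 5 + 2 = 7, A[0][1] + B[1][2] = 4 + 0 = 4, A[0][2] + B[2][2] = -3 + 0 = -3) = -3 (attained at k = 2)
  C[1][0] = min over k of (A[1][0] + B[0][0] = -4 + 7 = 3, A[1][1] + B[1][0] = 10 + -3 = 7, A[1][2] + B[2][0] = 4 + 6 = 10) = 3 (attained at k = 0)
  C[1][1] = min over k of (A[1][0] + B[0][1] = -4 + -1 = -5, A[1][1] + B[1][1] = 10 + 1 = 11, A[1][2] + B[2][1] = 4 + -5 = -1) = -5 (attained at k = 0)
  C[1][2] = min over k of (A[1][0] + B[0][2] = -4 + 2 = -2, A[1][1] + B[1][2] = 10 + 0 = 10, A[1][2] + B[2][2] = 4 + 0 = 4) = -2 (attained at k = 0)
  C[2][0] = min over k of (A[2][0] + B[0][0] = 1 + 7 = 8, A[2][1] + B[1][0] = 1 + -3 = -2, A[2][2] + B[2][0] = 0 + 6 = 6) = -2 (attained at k = 1)
  C[2][1] = min over k of (A[2][0] + B[0][1] = 1 + -1 = 0, A[2][1] + B[1][1] = 1 + 1 = 2, A[2][2] + B[2][1] = 0 + -5 = -5) = -5 (attained at k = 2)
  C[2][2] = min over k of (A[2][0] + B[0][2] = 1 + 2 = 3, A[2][1] + B[1][2] = 1 + 0 = 1, A[2][2] + B[2][2] = 0 + 0 = 0) = 0 (attained at k = 2)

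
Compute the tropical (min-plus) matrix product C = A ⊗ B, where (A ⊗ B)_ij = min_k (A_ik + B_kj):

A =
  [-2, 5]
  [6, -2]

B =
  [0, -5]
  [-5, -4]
A ⊗ B =
  [-2, -7]
  [-7, -6]

Apply the min-plus product entry-by-entry:
  C[0][0] = min over k of (A[0][0] + B[0][0] = -2 + 0 = -2, A[0][1] + B[1][0] = 5 + -5 = 0) = -2 (attained at k = 0)
  C[0][1] = min over k of (A[0][0] + B[0][1] = -2 + -5 = -7, A[0][1] + B[1][1] = 5 + -4 = 1) = -7 (attained at k = 0)
  C[1][0] = min over k of (A[1][0] + B[0][0] = 6 + 0 = 6, A[1][1] + B[1][0] = -2 + -5 = -7) = -7 (attained at k = 1)
  C[1][1] = min over k of (A[1][0] + B[0][1] = 6 + -5 = 1, A[1][1] + B[1][1] = -2 + -4 = -6) = -6 (attained at k = 1)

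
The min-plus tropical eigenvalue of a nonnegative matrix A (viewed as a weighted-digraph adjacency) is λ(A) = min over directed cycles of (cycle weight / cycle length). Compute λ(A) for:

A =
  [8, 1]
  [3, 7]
λ(A) = 2

Enumerate directed cycles and compute their means (weight / length). Sample:
  cycle 0 → 0: weight = 8, length = 1, mean = 8/1 ≈ 8.000
  cycle 1 → 1: weight = 7, length = 1, mean = 7/1 ≈ 7.000
  cycle 0 → 1 → 0: weight = 4, length = 2, mean = 4/2 ≈ 2.000
  cycle 1 → 0 → 1: weight = 4, length = 2, mean = 4/2 ≈ 2.000
Minimum mean = 2.000, attained e.g. along the cycle 0 → 1 → 0 with weight 4 and length 2. So λ(A) = 4/2 = 2.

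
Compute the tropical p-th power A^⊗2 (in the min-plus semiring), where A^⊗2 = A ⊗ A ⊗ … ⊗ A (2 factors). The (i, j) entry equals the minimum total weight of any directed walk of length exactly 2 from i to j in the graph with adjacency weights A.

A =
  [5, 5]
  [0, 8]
A^⊗2 =
  [5, 10]
  [5, 5]

Each entry (A^⊗2)_ij equals the minimum over all length-2 walks i = v_0 → v_1 → … → v_2 = j of Σ_t A[v_t][v_{t+1}]. For example, for (i, j) = (0, 1) we minimise over 2 possible intermediate vertex sequences; the minimum is 10, attained along the walk 0 → 0 → 1.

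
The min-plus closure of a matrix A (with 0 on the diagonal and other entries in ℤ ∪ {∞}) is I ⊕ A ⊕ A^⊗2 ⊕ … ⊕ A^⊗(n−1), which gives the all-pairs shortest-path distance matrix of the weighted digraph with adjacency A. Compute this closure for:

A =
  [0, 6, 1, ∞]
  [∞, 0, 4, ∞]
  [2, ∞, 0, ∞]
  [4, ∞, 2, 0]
Closure =
  [0, 6, 1, ∞]
  [6, 0, 4, ∞]
  [2, 8, 0, ∞]
  [4, 10, 2, 0]

This is the Floyd-Warshall all-pairs shortest-path computation. For each intermediate vertex k = 0, 1, …, 3, update dist[i][j] ← min(dist[i][j], dist[i][k] + dist[k][j]). The final matrix gives, for each (i, j), the minimum total weight of any directed path from i to j (possibly empty when i = j).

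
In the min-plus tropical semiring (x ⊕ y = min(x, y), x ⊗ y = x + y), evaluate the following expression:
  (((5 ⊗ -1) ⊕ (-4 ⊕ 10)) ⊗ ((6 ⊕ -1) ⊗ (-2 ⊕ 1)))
(((5 ⊗ -1) ⊕ (-4 ⊕ 10)) ⊗ ((6 ⊕ -1) ⊗ (-2 ⊕ 1))) = -7

Expand innermost to outermost. Recall ⊕ takes the minimum of its arguments and ⊗ takes their sum. Working out the expression (((5 ⊗ -1) ⊕ (-4 ⊕ 10)) ⊗ ((6 ⊕ -1) ⊗ (-2 ⊕ 1))) gives -7.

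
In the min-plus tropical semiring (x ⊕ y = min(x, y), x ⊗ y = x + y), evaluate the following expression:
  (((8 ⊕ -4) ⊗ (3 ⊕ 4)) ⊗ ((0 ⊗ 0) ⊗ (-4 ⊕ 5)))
(((8 ⊕ -4) ⊗ (3 ⊕ 4)) ⊗ ((0 ⊗ 0) ⊗ (-4 ⊕ 5))) = -5

Expand innermost to outermost. Recall ⊕ takes the minimum of its arguments and ⊗ takes their sum. Working out the expression (((8 ⊕ -4) ⊗ (3 ⊕ 4)) ⊗ ((0 ⊗ 0) ⊗ (-4 ⊕ 5))) gives -5.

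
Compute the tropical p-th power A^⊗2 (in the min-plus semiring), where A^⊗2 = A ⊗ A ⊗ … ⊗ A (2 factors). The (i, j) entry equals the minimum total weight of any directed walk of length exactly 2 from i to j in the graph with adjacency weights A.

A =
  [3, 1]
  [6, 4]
A^⊗2 =
  [6, 4]
  [9, 7]

Each entry (A^⊗2)_ij equals the minimum over all length-2 walks i = v_0 → v_1 → … → v_2 = j of Σ_t A[v_t][v_{t+1}]. For example, for (i, j) = (0, 1) we minimise over 2 possible intermediate vertex sequences; the minimum is 4, attained along the walk 0 → 0 → 1.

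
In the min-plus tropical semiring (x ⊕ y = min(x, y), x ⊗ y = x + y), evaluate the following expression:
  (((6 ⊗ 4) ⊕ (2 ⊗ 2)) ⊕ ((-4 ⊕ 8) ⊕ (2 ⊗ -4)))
(((6 ⊗ 4) ⊕ (2 ⊗ 2)) ⊕ ((-4 ⊕ 8) ⊕ (2 ⊗ -4))) = -4

Expand innermost to outermost. Recall ⊕ takes the minimum of its arguments and ⊗ takes their sum. Working out the expression (((6 ⊗ 4) ⊕ (2 ⊗ 2)) ⊕ ((-4 ⊕ 8) ⊕ (2 ⊗ -4))) gives -4.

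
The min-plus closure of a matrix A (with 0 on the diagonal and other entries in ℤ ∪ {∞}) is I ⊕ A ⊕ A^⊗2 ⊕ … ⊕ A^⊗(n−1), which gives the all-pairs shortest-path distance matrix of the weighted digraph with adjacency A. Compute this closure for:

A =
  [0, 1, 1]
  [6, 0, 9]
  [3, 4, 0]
Closure =
  [0, 1, 1]
  [6, 0, 7]
  [3, 4, 0]

This is the Floyd-Warshall all-pairs shortest-path computation. For each intermediate vertex k = 0, 1, …, 2, update dist[i][j] ← min(dist[i][j], dist[i][k] + dist[k][j]). The final matrix gives, for each (i, j), the minimum total weight of any directed path from i to j (possibly empty when i = j).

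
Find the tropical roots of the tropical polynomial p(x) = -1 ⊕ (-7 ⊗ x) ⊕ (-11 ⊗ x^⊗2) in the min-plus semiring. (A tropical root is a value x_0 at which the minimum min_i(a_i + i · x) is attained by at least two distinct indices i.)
Roots: {4, 6}

Each tropical root is a break point of the lower envelope of the lines y = a_i + i · x (there are 3 lines, with slopes 0, 1, ..., 2). Only the lines that attain the minimum somewhere contribute to roots; other lines are dominated. Here the surviving (envelope) indices are i = 2, i = 1, i = 0.
Intersections between consecutive envelope lines give the roots: for adjacent envelope indices i < j the intersection is x = (a_i − a_j) / (j − i). Reading off the sorted break points: {4, 6}.
Verification: at each break x_0, at least two indices attain the minimum of min_i(a_i + i · x_0).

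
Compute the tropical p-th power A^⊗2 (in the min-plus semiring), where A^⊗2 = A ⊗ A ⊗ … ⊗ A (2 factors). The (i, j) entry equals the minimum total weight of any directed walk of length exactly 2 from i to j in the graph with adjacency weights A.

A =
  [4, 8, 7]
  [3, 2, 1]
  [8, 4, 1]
A^⊗2 =
  [8, 10, 8]
  [5, 4, 2]
  [7, 5, 2]

Each entry (A^⊗2)_ij equals the minimum over all length-2 walks i = v_0 → v_1 → … → v_2 = j of Σ_t A[v_t][v_{t+1}]. For example, for (i, j) = (0, 2) we minimise over 3 possible intermediate vertex sequences; the minimum is 8, attained along the walk 0 → 2 → 2.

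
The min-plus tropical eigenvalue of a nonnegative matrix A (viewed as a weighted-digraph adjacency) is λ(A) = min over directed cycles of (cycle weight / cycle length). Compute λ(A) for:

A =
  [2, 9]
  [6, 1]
λ(A) = 1

Enumerate directed cycles and compute their means (weight / length). Sample:
  cycle 0 → 0: weight = 2, length = 1, mean = 2/1 ≈ 2.000
  cycle 1 → 1: weight = 1, length = 1, mean = 1/1 ≈ 1.000
  cycle 0 → 1 → 0: weight = 15, length = 2, mean = 15/2 ≈ 7.500
  cycle 1 → 0 → 1: weight = 15, length = 2, mean = 15/2 ≈ 7.500
Minimum mean = 1.000, attained e.g. along the cycle 1 → 1 with weight 1 and length 1. So λ(A) = 1/1 = 1.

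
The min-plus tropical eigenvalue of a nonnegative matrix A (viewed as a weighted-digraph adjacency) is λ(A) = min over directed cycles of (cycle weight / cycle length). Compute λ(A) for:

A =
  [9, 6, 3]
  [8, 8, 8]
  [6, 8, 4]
λ(A) = 4

Enumerate directed cycles and compute their means (weight / length). Sample:
  cycle 0 → 0: weight = 9, length = 1, mean = 9/1 ≈ 9.000
  cycle 1 → 1: weight = 8, length = 1, mean = 8/1 ≈ 8.000
  cycle 2 → 2: weight = 4, length = 1, mean = 4/1 ≈ 4.000
  cycle 0 → 1 → 0: weight = 14, length = 2, mean = 14/2 ≈ 7.000
  cycle 0 → 2 → 0: weight = 9, length = 2, mean = 9/2 ≈ 4.500
  cycle 1 → 0 → 1: weight = 14, length = 2, mean = 14/2 ≈ 7.000
Minimum mean = 4.000, attained e.g. along the cycle 2 → 2 with weight 4 and length 1. So λ(A) = 4/1 = 4.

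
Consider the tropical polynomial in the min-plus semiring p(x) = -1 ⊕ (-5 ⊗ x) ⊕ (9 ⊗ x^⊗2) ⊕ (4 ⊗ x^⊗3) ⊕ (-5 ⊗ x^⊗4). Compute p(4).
p(4) = -1

A tropical monomial a ⊗ x^⊗i evaluates to a + i · x. Evaluating each term at x = 4:
  Term 0 contributes -1 + 0 · 4 = -1
  Term 1 contributes -5 + 1 · 4 = -1
  Term 2 contributes 9 + 2 · 4 = 17
  Term 3 contributes 4 + 3 · 4 = 16
  Term 4 contributes -5 + 4 · 4 = 11
p(4) = ⊕ of these = min[-1, -1, 17, 16, 11] = -1.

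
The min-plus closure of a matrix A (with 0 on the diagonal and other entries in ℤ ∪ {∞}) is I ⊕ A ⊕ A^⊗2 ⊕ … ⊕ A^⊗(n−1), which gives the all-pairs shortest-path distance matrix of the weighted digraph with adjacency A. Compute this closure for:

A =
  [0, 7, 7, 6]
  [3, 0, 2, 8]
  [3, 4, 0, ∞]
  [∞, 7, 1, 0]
Closure =
  [0, 7, 7, 6]
  [3, 0, 2, 8]
  [3, 4, 0, 9]
  [4, 5, 1, 0]

This is the Floyd-Warshall all-pairs shortest-path computation. For each intermediate vertex k = 0, 1, …, 3, update dist[i][j] ← min(dist[i][j], dist[i][k] + dist[k][j]). The final matrix gives, for each (i, j), the minimum total weight of any directed path from i to j (possibly empty when i = j).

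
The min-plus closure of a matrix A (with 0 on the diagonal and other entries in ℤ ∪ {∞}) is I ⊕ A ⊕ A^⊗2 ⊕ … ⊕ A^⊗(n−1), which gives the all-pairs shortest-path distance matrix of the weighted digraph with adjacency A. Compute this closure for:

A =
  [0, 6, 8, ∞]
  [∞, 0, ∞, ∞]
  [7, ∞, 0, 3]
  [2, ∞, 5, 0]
Closure =
  [0, 6, 8, 11]
  [∞, 0, ∞, ∞]
  [5, 11, 0, 3]
  [2, 8, 5, 0]

This is the Floyd-Warshall all-pairs shortest-path computation. For each intermediate vertex k = 0, 1, …, 3, update dist[i][j] ← min(dist[i][j], dist[i][k] + dist[k][j]). The final matrix gives, for each (i, j), the minimum total weight of any directed path from i to j (possibly empty when i = j).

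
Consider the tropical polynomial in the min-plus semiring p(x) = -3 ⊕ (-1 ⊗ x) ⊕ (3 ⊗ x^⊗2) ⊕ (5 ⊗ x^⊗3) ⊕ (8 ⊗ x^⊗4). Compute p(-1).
p(-1) = -3

A tropical monomial a ⊗ x^⊗i evaluates to a + i · x. Evaluating each term at x = -1:
  Term 0 contributes -3 + 0 · -1 = -3
  Term 1 contributes -1 + 1 · -1 = -2
  Term 2 contributes 3 + 2 · -1 = 1
  Term 3 contributes 5 + 3 · -1 = 2
  Term 4 contributes 8 + 4 · -1 = 4
p(-1) = ⊕ of these = min[-3, -2, 1, 2, 4] = -3.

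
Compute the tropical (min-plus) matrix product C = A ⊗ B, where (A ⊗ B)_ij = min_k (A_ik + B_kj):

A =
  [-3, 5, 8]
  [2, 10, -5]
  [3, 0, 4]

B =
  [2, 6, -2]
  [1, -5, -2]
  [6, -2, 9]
A ⊗ B =
  [-1, 0, -5]
  [1, -7, 0]
  [1, -5, -2]

Apply the min-plus product entry-by-entry:
  C[0][0] = min over k of (A[0][0] + B[0][0] = -3 + 2 = -1, A[0][1] + B[1][0] = 5 + 1 = 6, A[0][2] + B[2][0] = 8 + 6 = 14) = -1 (attained at k = 0)
  C[0][1] = min over k of (A[0][0] + B[0][1] = -3 + 6 = 3, A[0][1] + B[1][1] = 5 + -5 = 0, A[0][2] + B[2][1] = 8 + -2 = 6) = 0 (attained at k = 1)
  C[0][2] = min over k of (A[0][0] + B[0][2] = -3 + -2 = -5, A[0][1] + B[1][2] = 5 + -2 = 3, A[0][2] + B[2][2] = 8 + 9 = 17) = -5 (attained at k = 0)
  C[1][0] = min over k of (A[1][0] + B[0][0] = 2 + 2 = 4, A[1][1] + B[1][0] = 10 + 1 = 11, A[1][2] + B[2][0] = -5 + 6 = 1) = 1 (attained at k = 2)
  C[1][1] = min over k of (A[1][0] + B[0][1] = 2 + 6 = 8, A[1][1] + B[1][1] = 10 + -5 = 5, A[1][2] + B[2][1] = -5 + -2 = -7) = -7 (attained at k = 2)
  C[1][2] = min over k of (A[1][0] + B[0][2] = 2 + -2 = 0, A[1][1] + B[1][2] = 10 + -2 = 8, A[1][2] + B[2][2] = -5 + 9 = 4) = 0 (attained at k = 0)
  C[2][0] = min over k of (A[2][0] + B[0][0] = 3 + 2 = 5, A[2][1] + B[1][0] = 0 + 1 = 1, A[2][2] + B[2][0] = 4 + 6 = 10) = 1 (attained at k = 1)
  C[2][1] = min over k of (A[2][0] + B[0][1] = 3 + 6 = 9, A[2][1] + B[1][1] = 0 + -5 = -5, A[2][2] + B[2][1] = 4 + -2 = 2) = -5 (attained at k = 1)
  C[2][2] = min over k of (A[2][0] + B[0][2] = 3 + -2 = 1, A[2][1] + B[1][2] = 0 + -2 = -2, A[2][2] + B[2][2] = 4 + 9 = 13) = -2 (attained at k = 1)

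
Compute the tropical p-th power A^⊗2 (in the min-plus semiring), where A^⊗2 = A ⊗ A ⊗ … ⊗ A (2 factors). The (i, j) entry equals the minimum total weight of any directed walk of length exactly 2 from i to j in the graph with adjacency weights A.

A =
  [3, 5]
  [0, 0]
A^⊗2 =
  [5, 5]
  [0, 0]

Each entry (A^⊗2)_ij equals the minimum over all length-2 walks i = v_0 → v_1 → … → v_2 = j of Σ_t A[v_t][v_{t+1}]. For example, for (i, j) = (0, 1) we minimise over 2 possible intermediate vertex sequences; the minimum is 5, attained along the walk 0 → 1 → 1.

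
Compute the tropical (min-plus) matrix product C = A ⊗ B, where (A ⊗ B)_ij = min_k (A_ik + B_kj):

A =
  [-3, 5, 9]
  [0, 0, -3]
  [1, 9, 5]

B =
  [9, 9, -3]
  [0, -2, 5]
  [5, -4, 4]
A ⊗ B =
  [5, 3, -6]
  [0, -7, -3]
  [9, 1, -2]

Apply the min-plus product entry-by-entry:
  C[0][0] = min over k of (A[0][0] + B[0][0] = -3 + 9 = 6, A[0][1] + B[1][0] = 5 + 0 = 5, A[0][2] + B[2][0] = 9 + 5 = 14) = 5 (attained at k = 1)
  C[0][1] = min over k of (A[0][0] + B[0][1] = -3 + 9 = 6, A[0][1] + B[1][1] = 5 + -2 = 3, A[0][2] + B[2][1] = 9 + -4 = 5) = 3 (attained at k = 1)
  C[0][2] = min over k of (A[0][0] + B[0][2] = -3 + -3 = -6, A[0][1] + B[1][2] = 5 + 5 = 10, A[0][2] + B[2][2] = 9 + 4 = 13) = -6 (attained at k = 0)
  C[1][0] = min over k of (A[1][0] + B[0][0] = 0 + 9 = 9, A[1][1] + B[1][0] = 0 + 0 = 0, A[1][2] + B[2][0] = -3 + 5 = 2) = 0 (attained at k = 1)
  C[1][1] = min over k of (A[1][0] + B[0][1] = 0 + 9 = 9, A[1][1] + B[1][1] = 0 + -2 = -2, A[1][2] + B[2][1] = -3 + -4 = -7) = -7 (attained at k = 2)
  C[1][2] = min over k of (A[1][0] + B[0][2] = 0 + -3 = -3, A[1][1] + B[1][2] = 0 + 5 = 5, A[1][2] + B[2][2] = -3 + 4 = 1) = -3 (attained at k = 0)
  C[2][0] = min over k of (A[2][0] + B[0][0] = 1 + 9 = 10, A[2][1] + B[1][0] = 9 + 0 = 9, A[2][2] + B[2][0] = 5 + 5 = 10) = 9 (attained at k = 1)
  C[2][1] = min over k of (A[2][0] + B[0][1] = 1 + 9 = 10, A[2][1] + B[1][1] = 9 + -2 = 7, A[2][2] + B[2][1] = 5 + -4 = 1) = 1 (attained at k = 2)
  C[2][2] = min over k of (A[2][0] + B[0][2] = 1 + -3 = -2, A[2][1] + B[1][2] = 9 + 5 = 14, A[2][2] + B[2][2] = 5 + 4 = 9) = -2 (attained at k = 0)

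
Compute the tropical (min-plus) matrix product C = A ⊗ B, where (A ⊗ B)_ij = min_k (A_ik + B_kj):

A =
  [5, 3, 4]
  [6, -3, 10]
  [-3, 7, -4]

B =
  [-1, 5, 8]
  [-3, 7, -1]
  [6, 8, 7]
A ⊗ B =
  [0, 10, 2]
  [-6, 4, -4]
  [-4, 2, 3]

Apply the min-plus product entry-by-entry:
  C[0][0] = min over k of (A[0][0] + B[0][0] = 5 + -1 = 4, A[0][1] + B[1][0] = 3 + -3 = 0, A[0][2] + B[2][0] = 4 + 6 = 10) = 0 (attained at k = 1)
  C[0][1] = min over k of (A[0][0] + B[0][1] = 5 + 5 = 10, A[0][1] + B[1][1] = 3 + 7 = 10, A[0][2] + B[2][1] = 4 + 8 = 12) = 10 (attained at k = 0)
  C[0][2] = min over k of (A[0][0] + B[0][2] = 5 + 8 = 13, A[0][1] + B[1][2] = 3 + -1 = 2, A[0][2] + B[2][2] = 4 + 7 = 11) = 2 (attained at k = 1)
  C[1][0] = min over k of (A[1][0] + B[0][0] = 6 + -1 = 5, A[1][1] + B[1][0] = -3 + -3 = -6, A[1][2] + B[2][0] = 10 + 6 = 16) = -6 (attained at k = 1)
  C[1][1] = min over k of (A[1][0] + B[0][1] = 6 + 5 = 11, A[1][1] + B[1][1] = -3 + 7 = 4, A[1][2] + B[2][1] = 10 + 8 = 18) = 4 (attained at k = 1)
  C[1][2] = min over k of (A[1][0] + B[0][2] = 6 + 8 = 14, A[1][1] + B[1][2] = -3 + -1 = -4, A[1][2] + B[2][2] = 10 + 7 = 17) = -4 (attained at k = 1)
  C[2][0] = min over k of (A[2][0] + B[0][0] = -3 + -1 = -4, A[2][1] + B[1][0] = 7 + -3 = 4, A[2][2] + B[2][0] = -4 + 6 = 2) = -4 (attained at k = 0)
  C[2][1] = min over k of (A[2][0] + B[0][1] = -3 + 5 = 2, A[2][1] + B[1][1] = 7 + 7 = 14, A[2][2] + B[2][1] = -4 + 8 = 4) = 2 (attained at k = 0)
  C[2][2] = min over k of (A[2][0] + B[0][2] = -3 + 8 = 5, A[2][1] + B[1][2] = 7 + -1 = 6, A[2][2] + B[2][2] = -4 + 7 = 3) = 3 (attained at k = 2)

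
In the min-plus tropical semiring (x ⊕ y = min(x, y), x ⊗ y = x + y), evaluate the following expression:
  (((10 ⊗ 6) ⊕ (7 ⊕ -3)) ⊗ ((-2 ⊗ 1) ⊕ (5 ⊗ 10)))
(((10 ⊗ 6) ⊕ (7 ⊕ -3)) ⊗ ((-2 ⊗ 1) ⊕ (5 ⊗ 10))) = -4

Expand innermost to outermost. Recall ⊕ takes the minimum of its arguments and ⊗ takes their sum. Working out the expression (((10 ⊗ 6) ⊕ (7 ⊕ -3)) ⊗ ((-2 ⊗ 1) ⊕ (5 ⊗ 10))) gives -4.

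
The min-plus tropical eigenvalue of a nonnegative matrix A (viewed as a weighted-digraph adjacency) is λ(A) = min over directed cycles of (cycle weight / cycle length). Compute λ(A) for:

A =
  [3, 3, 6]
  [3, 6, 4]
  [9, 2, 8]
λ(A) = 3

Enumerate directed cycles and compute their means (weight / length). Sample:
  cycle 0 → 0: weight = 3, length = 1, mean = 3/1 ≈ 3.000
  cycle 1 → 1: weight = 6, length = 1, mean = 6/1 ≈ 6.000
  cycle 2 → 2: weight = 8, length = 1, mean = 8/1 ≈ 8.000
  cycle 0 → 1 → 0: weight = 6, length = 2, mean = 6/2 ≈ 3.000
  cycle 0 → 2 → 0: weight = 15, length = 2, mean = 15/2 ≈ 7.500
  cycle 1 → 0 → 1: weight = 6, length = 2, mean = 6/2 ≈ 3.000
Minimum mean = 3.000, attained e.g. along the cycle 0 → 0 with weight 3 and length 1. So λ(A) = 3/1 = 3.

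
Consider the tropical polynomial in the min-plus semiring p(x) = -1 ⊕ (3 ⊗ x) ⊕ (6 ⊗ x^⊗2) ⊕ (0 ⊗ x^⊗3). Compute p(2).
p(2) = -1

A tropical monomial a ⊗ x^⊗i evaluates to a + i · x. Evaluating each term at x = 2:
  Term 0 contributes -1 + 0 · 2 = -1
  Term 1 contributes 3 + 1 · 2 = 5
  Term 2 contributes 6 + 2 · 2 = 10
  Term 3 contributes 0 + 3 · 2 = 6
p(2) = ⊕ of these = min[-1, 5, 10, 6] = -1.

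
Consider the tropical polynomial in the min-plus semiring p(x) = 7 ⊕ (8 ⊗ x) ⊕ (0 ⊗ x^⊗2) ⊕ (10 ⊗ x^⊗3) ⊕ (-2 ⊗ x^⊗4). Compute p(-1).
p(-1) = -6

A tropical monomial a ⊗ x^⊗i evaluates to a + i · x. Evaluating each term at x = -1:
  Term 0 contributes 7 + 0 · -1 = 7
  Term 1 contributes 8 + 1 · -1 = 7
  Term 2 contributes 0 + 2 · -1 = -2
  Term 3 contributes 10 + 3 · -1 = 7
  Term 4 contributes -2 + 4 · -1 = -6
p(-1) = ⊕ of these = min[7, 7, -2, 7, -6] = -6.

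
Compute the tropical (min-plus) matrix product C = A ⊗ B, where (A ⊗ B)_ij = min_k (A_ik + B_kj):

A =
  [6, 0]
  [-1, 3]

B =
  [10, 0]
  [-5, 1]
A ⊗ B =
  [-5, 1]
  [-2, -1]

Apply the min-plus product entry-by-entry:
  C[0][0] = min over k of (A[0][0] + B[0][0] = 6 + 10 = 16, A[0][1] + B[1][0] = 0 + -5 = -5) = -5 (attained at k = 1)
  C[0][1] = min over k of (A[0][0] + B[0][1] = 6 + 0 = 6, A[0][1] + B[1][1] = 0 + 1 = 1) = 1 (attained at k = 1)
  C[1][0] = min over k of (A[1][0] + B[0][0] = -1 + 10 = 9, A[1][1] + B[1][0] = 3 + -5 = -2) = -2 (attained at k = 1)
  C[1][1] = min over k of (A[1][0] + B[0][1] = -1 + 0 = -1, A[1][1] + B[1][1] = 3 + 1 = 4) = -1 (attained at k = 0)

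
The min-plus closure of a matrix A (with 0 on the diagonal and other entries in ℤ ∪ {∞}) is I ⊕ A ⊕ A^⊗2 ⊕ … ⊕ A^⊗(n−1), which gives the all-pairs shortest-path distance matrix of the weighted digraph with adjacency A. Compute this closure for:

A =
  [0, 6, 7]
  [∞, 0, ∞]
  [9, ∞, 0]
Closure =
  [0, 6, 7]
  [∞, 0, ∞]
  [9, 15, 0]

This is the Floyd-Warshall all-pairs shortest-path computation. For each intermediate vertex k = 0, 1, …, 2, update dist[i][j] ← min(dist[i][j], dist[i][k] + dist[k][j]). The final matrix gives, for each (i, j), the minimum total weight of any directed path from i to j (possibly empty when i = j).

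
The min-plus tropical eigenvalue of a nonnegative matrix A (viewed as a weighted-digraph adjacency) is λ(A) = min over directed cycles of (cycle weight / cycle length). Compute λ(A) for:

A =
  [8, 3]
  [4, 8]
λ(A) = 7/2

Enumerate directed cycles and compute their means (weight / length). Sample:
  cycle 0 → 0: weight = 8, length = 1, mean = 8/1 ≈ 8.000
  cycle 1 → 1: weight = 8, length = 1, mean = 8/1 ≈ 8.000
  cycle 0 → 1 → 0: weight = 7, length = 2, mean = 7/2 ≈ 3.500
  cycle 1 → 0 → 1: weight = 7, length = 2, mean = 7/2 ≈ 3.500
Minimum mean = 3.500, attained e.g. along the cycle 0 → 1 → 0 with weight 7 and length 2. So λ(A) = 7/2 = 7/2.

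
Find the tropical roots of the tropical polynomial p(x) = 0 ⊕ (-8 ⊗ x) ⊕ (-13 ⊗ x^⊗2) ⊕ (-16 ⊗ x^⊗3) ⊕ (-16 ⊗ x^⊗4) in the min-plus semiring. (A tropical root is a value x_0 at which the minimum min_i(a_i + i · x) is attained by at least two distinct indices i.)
Roots: {0, 3, 5, 8}

Each tropical root is a break point of the lower envelope of the lines y = a_i + i · x (there are 5 lines, with slopes 0, 1, ..., 4). Only the lines that attain the minimum somewhere contribute to roots; other lines are dominated. Here the surviving (envelope) indices are i = 4, i = 3, i = 2, i = 1, i = 0.
Intersections between consecutive envelope lines give the roots: for adjacent envelope indices i < j the intersection is x = (a_i − a_j) / (j − i). Reading off the sorted break points: {0, 3, 5, 8}.
Verification: at each break x_0, at least two indices attain the minimum of min_i(a_i + i · x_0).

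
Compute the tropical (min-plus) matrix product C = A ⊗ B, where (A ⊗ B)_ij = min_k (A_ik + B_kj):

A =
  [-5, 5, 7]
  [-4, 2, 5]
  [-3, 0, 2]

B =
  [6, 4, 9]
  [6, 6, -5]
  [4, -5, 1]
A ⊗ B =
  [1, -1, 0]
  [2, 0, -3]
  [3, -3, -5]

Apply the min-plus product entry-by-entry:
  C[0][0] = min over k of (A[0][0] + B[0][0] = -5 + 6 = 1, A[0][1] + B[1][0] = 5 + 6 = 11, A[0][2] + B[2][0] = 7 + 4 = 11) = 1 (attained at k = 0)
  C[0][1] = min over k of (A[0][0] + B[0][1] = -5 + 4 = -1, A[0][1] + B[1][1] = 5 + 6 = 11, A[0][2] + B[2][1] = 7 + -5 = 2) = -1 (attained at k = 0)
  C[0][2] = min over k of (A[0][0] + B[0][2] = -5 + 9 = 4, A[0][1] + B[1][2] = 5 + -5 = 0, A[0][2] + B[2][2] = 7 + 1 = 8) = 0 (attained at k = 1)
  C[1][0] = min over k of (A[1][0] + B[0][0] = -4 + 6 = 2, A[1][1] + B[1][0] = 2 + 6 = 8, A[1][2] + B[2][0] = 5 + 4 = 9) = 2 (attained at k = 0)
  C[1][1] = min over k of (A[1][0] + B[0][1] = -4 + 4 = 0, A[1][1] + B[1][1] = 2 + 6 = 8, A[1][2] + B[2][1] = 5 + -5 = 0) = 0 (attained at k = 0)
  C[1][2] = min over k of (A[1][0] + B[0][2] = -4 + 9 = 5, A[1][1] + B[1][2] = 2 + -5 = -3, A[1][2] + B[2][2] = 5 + 1 = 6) = -3 (attained at k = 1)
  C[2][0] = min over k of (A[2][0] + B[0][0] = -3 + 6 = 3, A[2][1] + B[1][0] = 0 + 6 = 6, A[2][2] + B[2][0] = 2 + 4 = 6) = 3 (attained at k = 0)
  C[2][1] = min over k of (A[2][0] + B[0][1] = -3 + 4 = 1, A[2][1] + B[1][1] = 0 + 6 = 6, A[2][2] + B[2][1] = 2 + -5 = -3) = -3 (attained at k = 2)
  C[2][2] = min over k of (A[2][0] + B[0][2] = -3 + 9 = 6, A[2][1] + B[1][2] = 0 + -5 = -5, A[2][2] + B[2][2] = 2 + 1 = 3) = -5 (attained at k = 1)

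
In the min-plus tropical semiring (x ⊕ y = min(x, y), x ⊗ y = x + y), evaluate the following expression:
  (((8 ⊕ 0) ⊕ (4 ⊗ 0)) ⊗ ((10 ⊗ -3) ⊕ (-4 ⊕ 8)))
(((8 ⊕ 0) ⊕ (4 ⊗ 0)) ⊗ ((10 ⊗ -3) ⊕ (-4 ⊕ 8))) = -4

Expand innermost to outermost. Recall ⊕ takes the minimum of its arguments and ⊗ takes their sum. Working out the expression (((8 ⊕ 0) ⊕ (4 ⊗ 0)) ⊗ ((10 ⊗ -3) ⊕ (-4 ⊕ 8))) gives -4.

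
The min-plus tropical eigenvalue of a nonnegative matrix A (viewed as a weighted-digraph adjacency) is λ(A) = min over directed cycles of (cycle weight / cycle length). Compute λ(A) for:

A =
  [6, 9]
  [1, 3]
λ(A) = 3

Enumerate directed cycles and compute their means (weight / length). Sample:
  cycle 0 → 0: weight = 6, length = 1, mean = 6/1 ≈ 6.000
  cycle 1 → 1: weight = 3, length = 1, mean = 3/1 ≈ 3.000
  cycle 0 → 1 → 0: weight = 10, length = 2, mean = 10/2 ≈ 5.000
  cycle 1 → 0 → 1: weight = 10, length = 2, mean = 10/2 ≈ 5.000
Minimum mean = 3.000, attained e.g. along the cycle 1 → 1 with weight 3 and length 1. So λ(A) = 3/1 = 3.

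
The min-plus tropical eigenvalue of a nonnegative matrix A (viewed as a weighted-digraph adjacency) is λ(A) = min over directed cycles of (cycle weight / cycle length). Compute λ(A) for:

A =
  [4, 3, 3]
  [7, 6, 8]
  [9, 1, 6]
λ(A) = 11/3

Enumerate directed cycles and compute their means (weight / length). Sample:
  cycle 0 → 0: weight = 4, length = 1, mean = 4/1 ≈ 4.000
  cycle 1 → 1: weight = 6, length = 1, mean = 6/1 ≈ 6.000
  cycle 2 → 2: weight = 6, length = 1, mean = 6/1 ≈ 6.000
  cycle 0 → 1 → 0: weight = 10, length = 2, mean = 10/2 ≈ 5.000
  cycle 0 → 2 → 0: weight = 12, length = 2, mean = 12/2 ≈ 6.000
  cycle 1 → 0 → 1: weight = 10, length = 2, mean = 10/2 ≈ 5.000
Minimum mean = 3.667, attained e.g. along the cycle 0 → 2 → 1 → 0 with weight 11 and length 3. So λ(A) = 11/3 = 11/3.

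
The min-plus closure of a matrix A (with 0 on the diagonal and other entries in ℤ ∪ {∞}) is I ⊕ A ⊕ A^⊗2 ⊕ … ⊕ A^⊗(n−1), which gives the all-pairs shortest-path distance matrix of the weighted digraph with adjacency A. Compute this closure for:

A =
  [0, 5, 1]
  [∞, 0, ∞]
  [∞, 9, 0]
Closure =
  [0, 5, 1]
  [∞, 0, ∞]
  [∞, 9, 0]

This is the Floyd-Warshall all-pairs shortest-path computation. For each intermediate vertex k = 0, 1, …, 2, update dist[i][j] ← min(dist[i][j], dist[i][k] + dist[k][j]). The final matrix gives, for each (i, j), the minimum total weight of any directed path from i to j (possibly empty when i = j).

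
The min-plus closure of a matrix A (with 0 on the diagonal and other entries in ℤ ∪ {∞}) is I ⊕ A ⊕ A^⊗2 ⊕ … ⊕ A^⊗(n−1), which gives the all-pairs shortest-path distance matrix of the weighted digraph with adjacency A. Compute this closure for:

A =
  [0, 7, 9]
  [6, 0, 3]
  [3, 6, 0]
Closure =
  [0, 7, 9]
  [6, 0, 3]
  [3, 6, 0]

This is the Floyd-Warshall all-pairs shortest-path computation. For each intermediate vertex k = 0, 1, …, 2, update dist[i][j] ← min(dist[i][j], dist[i][k] + dist[k][j]). The final matrix gives, for each (i, j), the minimum total weight of any directed path from i to j (possibly empty when i = j).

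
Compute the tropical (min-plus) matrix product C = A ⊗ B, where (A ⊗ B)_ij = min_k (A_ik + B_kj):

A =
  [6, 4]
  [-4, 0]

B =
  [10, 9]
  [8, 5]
A ⊗ B =
  [12, 9]
  [6, 5]

Apply the min-plus product entry-by-entry:
  C[0][0] = min over k of (A[0][0] + B[0][0] = 6 + 10 = 16, A[0][1] + B[1][0] = 4 + 8 = 12) = 12 (attained at k = 1)
  C[0][1] = min over k of (A[0][0] + B[0][1] = 6 + 9 = 15, A[0][1] + B[1][1] = 4 + 5 = 9) = 9 (attained at k = 1)
  C[1][0] = min over k of (A[1][0] + B[0][0] = -4 + 10 = 6, A[1][1] + B[1][0] = 0 + 8 = 8) = 6 (attained at k = 0)
  C[1][1] = min over k of (A[1][0] + B[0][1] = -4 + 9 = 5, A[1][1] + B[1][1] = 0 + 5 = 5) = 5 (attained at k = 0)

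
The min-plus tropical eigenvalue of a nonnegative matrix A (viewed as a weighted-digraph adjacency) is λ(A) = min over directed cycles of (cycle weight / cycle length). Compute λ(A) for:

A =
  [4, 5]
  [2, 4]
λ(A) = 7/2

Enumerate directed cycles and compute their means (weight / length). Sample:
  cycle 0 → 0: weight = 4, length = 1, mean = 4/1 ≈ 4.000
  cycle 1 → 1: weight = 4, length = 1, mean = 4/1 ≈ 4.000
  cycle 0 → 1 → 0: weight = 7, length = 2, mean = 7/2 ≈ 3.500
  cycle 1 → 0 → 1: weight = 7, length = 2, mean = 7/2 ≈ 3.500
Minimum mean = 3.500, attained e.g. along the cycle 0 → 1 → 0 with weight 7 and length 2. So λ(A) = 7/2 = 7/2.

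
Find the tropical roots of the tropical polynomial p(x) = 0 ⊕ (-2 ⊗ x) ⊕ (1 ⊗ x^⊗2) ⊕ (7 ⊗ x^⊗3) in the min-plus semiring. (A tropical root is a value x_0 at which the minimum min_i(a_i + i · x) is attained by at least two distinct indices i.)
Roots: {-6, -3, 2}

Each tropical root is a break point of the lower envelope of the lines y = a_i + i · x (there are 4 lines, with slopes 0, 1, ..., 3). Only the lines that attain the minimum somewhere contribute to roots; other lines are dominated. Here the surviving (envelope) indices are i = 3, i = 2, i = 1, i = 0.
Intersections between consecutive envelope lines give the roots: for adjacent envelope indices i < j the intersection is x = (a_i − a_j) / (j − i). Reading off the sorted break points: {-6, -3, 2}.
Verification: at each break x_0, at least two indices attain the minimum of min_i(a_i + i · x_0).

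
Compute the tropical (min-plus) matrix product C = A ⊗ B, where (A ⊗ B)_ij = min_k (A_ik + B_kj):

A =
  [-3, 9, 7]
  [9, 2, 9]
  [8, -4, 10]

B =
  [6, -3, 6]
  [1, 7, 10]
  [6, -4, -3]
A ⊗ B =
  [3, -6, 3]
  [3, 5, 6]
  [-3, 3, 6]

Apply the min-plus product entry-by-entry:
  C[0][0] = min over k of (A[0][0] + B[0][0] = -3 + 6 = 3, A[0][1] + B[1][0] = 9 + 1 = 10, A[0][2] + B[2][0] = 7 + 6 = 13) = 3 (attained at k = 0)
  C[0][1] = min over k of (A[0][0] + B[0][1] = -3 + -3 = -6, A[0][1] + B[1][1] = 9 + 7 = 16, A[0][2] + B[2][1] = 7 + -4 = 3) = -6 (attained at k = 0)
  C[0][2] = min over k of (A[0][0] + B[0][2] = -3 + 6 = 3, A[0][1] + B[1][2] = 9 + 10 = 19, A[0][2] + B[2][2] = 7 + -3 = 4) = 3 (attained at k = 0)
  C[1][0] = min over k of (A[1][0] + B[0][0] = 9 + 6 = 15, A[1][1] + B[1][0] = 2 + 1 = 3, A[1][2] + B[2][0] = 9 + 6 = 15) = 3 (attained at k = 1)
  C[1][1] = min over k of (A[1][0] + B[0][1] = 9 + -3 = 6, A[1][1] + B[1][1] = 2 + 7 = 9, A[1][2] + B[2][1] = 9 + -4 = 5) = 5 (attained at k = 2)
  C[1][2] = min over k of (A[1][0] + B[0][2] = 9 + 6 = 15, A[1][1] + B[1][2] = 2 + 10 = 12, A[1][2] + B[2][2] = 9 + -3 = 6) = 6 (attained at k = 2)
  C[2][0] = min over k of (A[2][0] + B[0][0] = 8 + 6 = 14, A[2][1] + B[1][0] = -4 + 1 = -3, A[2][2] + B[2][0] = 10 + 6 = 16) = -3 (attained at k = 1)
  C[2][1] = min over k of (A[2][0] + B[0][1] = 8 + -3 = 5, A[2][1] + B[1][1] = -4 + 7 = 3, A[2][2] + B[2][1] = 10 + -4 = 6) = 3 (attained at k = 1)
  C[2][2] = min over k of (A[2][0] + B[0][2] = 8 + 6 = 14, A[2][1] + B[1][2] = -4 + 10 = 6, A[2][2] + B[2][2] = 10 + -3 = 7) = 6 (attained at k = 1)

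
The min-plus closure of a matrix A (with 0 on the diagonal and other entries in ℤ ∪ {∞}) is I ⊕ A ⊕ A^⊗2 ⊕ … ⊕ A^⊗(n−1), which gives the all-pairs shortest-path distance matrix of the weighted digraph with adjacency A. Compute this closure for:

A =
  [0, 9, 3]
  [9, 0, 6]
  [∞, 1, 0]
Closure =
  [0, 4, 3]
  [9, 0, 6]
  [10, 1, 0]

This is the Floyd-Warshall all-pairs shortest-path computation. For each intermediate vertex k = 0, 1, …, 2, update dist[i][j] ← min(dist[i][j], dist[i][k] + dist[k][j]). The final matrix gives, for each (i, j), the minimum total weight of any directed path from i to j (possibly empty when i = j).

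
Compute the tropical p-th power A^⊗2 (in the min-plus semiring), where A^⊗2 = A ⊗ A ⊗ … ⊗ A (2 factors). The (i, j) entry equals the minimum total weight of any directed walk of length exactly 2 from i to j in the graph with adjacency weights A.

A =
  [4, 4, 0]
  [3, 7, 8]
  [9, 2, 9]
A^⊗2 =
  [7, 2, 4]
  [7, 7, 3]
  [5, 9, 9]

Each entry (A^⊗2)_ij equals the minimum over all length-2 walks i = v_0 → v_1 → … → v_2 = j of Σ_t A[v_t][v_{t+1}]. For example, for (i, j) = (0, 2) we minimise over 3 possible intermediate vertex sequences; the minimum is 4, attained along the walk 0 → 0 → 2.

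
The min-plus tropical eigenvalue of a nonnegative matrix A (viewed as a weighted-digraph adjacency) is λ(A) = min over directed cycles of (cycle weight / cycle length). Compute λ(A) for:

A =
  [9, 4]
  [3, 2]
λ(A) = 2

Enumerate directed cycles and compute their means (weight / length). Sample:
  cycle 0 → 0: weight = 9, length = 1, mean = 9/1 ≈ 9.000
  cycle 1 → 1: weight = 2, length = 1, mean = 2/1 ≈ 2.000
  cycle 0 → 1 → 0: weight = 7, length = 2, mean = 7/2 ≈ 3.500
  cycle 1 → 0 → 1: weight = 7, length = 2, mean = 7/2 ≈ 3.500
Minimum mean = 2.000, attained e.g. along the cycle 1 → 1 with weight 2 and length 1. So λ(A) = 2/1 = 2.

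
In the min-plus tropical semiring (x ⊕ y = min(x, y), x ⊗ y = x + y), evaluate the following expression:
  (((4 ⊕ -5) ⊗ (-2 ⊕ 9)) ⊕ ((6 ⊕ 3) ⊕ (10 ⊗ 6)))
(((4 ⊕ -5) ⊗ (-2 ⊕ 9)) ⊕ ((6 ⊕ 3) ⊕ (10 ⊗ 6))) = -7

Expand innermost to outermost. Recall ⊕ takes the minimum of its arguments and ⊗ takes their sum. Working out the expression (((4 ⊕ -5) ⊗ (-2 ⊕ 9)) ⊕ ((6 ⊕ 3) ⊕ (10 ⊗ 6))) gives -7.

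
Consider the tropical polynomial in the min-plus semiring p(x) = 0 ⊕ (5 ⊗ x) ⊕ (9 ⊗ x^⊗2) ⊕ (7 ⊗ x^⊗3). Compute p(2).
p(2) = 0

A tropical monomial a ⊗ x^⊗i evaluates to a + i · x. Evaluating each term at x = 2:
  Term 0 contributes 0 + 0 · 2 = 0
  Term 1 contributes 5 + 1 · 2 = 7
  Term 2 contributes 9 + 2 · 2 = 13
  Term 3 contributes 7 + 3 · 2 = 13
p(2) = ⊕ of these = min[0, 7, 13, 13] = 0.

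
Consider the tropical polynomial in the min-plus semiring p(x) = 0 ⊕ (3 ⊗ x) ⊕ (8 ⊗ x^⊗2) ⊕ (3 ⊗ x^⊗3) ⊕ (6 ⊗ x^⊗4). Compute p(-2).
p(-2) = -3

A tropical monomial a ⊗ x^⊗i evaluates to a + i · x. Evaluating each term at x = -2:
  Term 0 contributes 0 + 0 · -2 = 0
  Term 1 contributes 3 + 1 · -2 = 1
  Term 2 contributes 8 + 2 · -2 = 4
  Term 3 contributes 3 + 3 · -2 = -3
  Term 4 contributes 6 + 4 · -2 = -2
p(-2) = ⊕ of these = min[0, 1, 4, -3, -2] = -3.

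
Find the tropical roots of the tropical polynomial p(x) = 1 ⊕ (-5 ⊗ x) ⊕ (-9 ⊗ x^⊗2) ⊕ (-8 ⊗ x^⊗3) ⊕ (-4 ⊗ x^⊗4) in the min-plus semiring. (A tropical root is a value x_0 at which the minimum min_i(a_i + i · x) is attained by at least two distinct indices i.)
Roots: {-4, -1, 4, 6}

Each tropical root is a break point of the lower envelope of the lines y = a_i + i · x (there are 5 lines, with slopes 0, 1, ..., 4). Only the lines that attain the minimum somewhere contribute to roots; other lines are dominated. Here the surviving (envelope) indices are i = 4, i = 3, i = 2, i = 1, i = 0.
Intersections between consecutive envelope lines give the roots: for adjacent envelope indices i < j the intersection is x = (a_i − a_j) / (j − i). Reading off the sorted break points: {-4, -1, 4, 6}.
Verification: at each break x_0, at least two indices attain the minimum of min_i(a_i + i · x_0).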